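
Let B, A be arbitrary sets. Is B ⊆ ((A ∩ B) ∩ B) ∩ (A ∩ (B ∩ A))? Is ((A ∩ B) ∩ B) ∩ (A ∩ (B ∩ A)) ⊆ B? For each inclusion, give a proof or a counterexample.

The sets are not equal: only the reverse inclusion holds.

Forward inclusion. This inclusion fails. Take B = {1}, A = ∅; then 1 ∈ B but 1 ∉ ((A ∩ B) ∩ B) ∩ (A ∩ (B ∩ A)).

Reverse inclusion. Let x ∈ ((A ∩ B) ∩ B) ∩ (A ∩ (B ∩ A)). Then x ∈ B ∩ A, from which x ∈ B.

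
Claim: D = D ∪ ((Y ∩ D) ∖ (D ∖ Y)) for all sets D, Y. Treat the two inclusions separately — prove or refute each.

Forward inclusion. Let x ∈ D. Then either x ∈ D and x ∉ Y; or x ∈ D ∩ Y. In each case x ∈ D ∪ ((Y ∩ D) ∖ (D ∖ Y)), so D ⊆ D ∪ ((Y ∩ D) ∖ (D ∖ Y)).

Reverse inclusion. Let x ∈ D ∪ ((Y ∩ D) ∖ (D ∖ Y)). Then either x ∈ D and x ∉ Y; or x ∈ D ∩ Y. In each case x ∈ D, so D ∪ ((Y ∩ D) ∖ (D ∖ Y)) ⊆ D.

Both inclusions hold; the sets are equal.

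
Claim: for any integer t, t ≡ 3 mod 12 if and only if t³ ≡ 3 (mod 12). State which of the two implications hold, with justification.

(→) Suppose t ≡ 3 mod 12. Write t = 12j + 3. Then (12j + 3)³ = 1728j³ + 1296j² + 324j + 27 = 12(144j³ + 108j² + 27j + 2) + 3, so t³ ≡ 3 (mod 12).

(←) Conversely, suppose t³ ≡ 3 (mod 12). The only residue r in {0, …, 11} with r³ ≡ 3 (mod 12) is r = 3, so t ≡ 3 (mod 12).

Both directions hold; the statement is true.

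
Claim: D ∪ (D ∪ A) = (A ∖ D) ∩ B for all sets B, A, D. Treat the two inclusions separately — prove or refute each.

(⊆) This inclusion fails. Take B = ∅, A = {1}, D = ∅; then 1 ∈ D ∪ (D ∪ A) but 1 ∉ (A ∖ D) ∩ B.

(⊇) Let x ∈ (A ∖ D) ∩ B. Then x ∈ B ∩ A and x ∉ D, from which x ∈ D ∪ (D ∪ A).

The sets are not equal: only the reverse inclusion holds.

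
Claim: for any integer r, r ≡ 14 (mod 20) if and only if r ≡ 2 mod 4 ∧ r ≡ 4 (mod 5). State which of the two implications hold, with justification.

Forward direction. Suppose r ≡ 14 (mod 20); write r = 20j + 14. Since 4 ∣ 20, reducing mod 4 gives r ≡ 14 ≡ 2 (mod 4); since 5 ∣ 20, reducing mod 5 gives r ≡ 14 ≡ 4 (mod 5).

Converse. If r ≡ 2 (mod 4) and r ≡ 4 (mod 5), then by the Chinese remainder theorem r ≡ 14 (mod 20). This is exactly r ≡ 14 (mod 20).

The biconditional holds.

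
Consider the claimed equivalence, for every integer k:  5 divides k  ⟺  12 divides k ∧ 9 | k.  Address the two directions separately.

[⇒] This fails: take k = 5. Certainly 5 ∣ 5, but 12 ∤ 5.

[⇐] This fails: take k = 36. Both 12 ∣ 36 and 9 ∣ 36, yet 36 is not a multiple of 5 (since 36 = 7·5 + 1), so 5 ∤ 36.

Both directions fail.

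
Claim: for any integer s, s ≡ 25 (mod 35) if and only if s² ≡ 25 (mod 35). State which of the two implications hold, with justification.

(→) This fails: take s = 25. Then 25 ≡ 25 (mod 35), but 25² = 625 ≡ 30 (mod 35), not 25.

(←) This fails: take s = 5. Then 5² = 25 ≡ 25 (mod 35), yet 5 ≡ 5 (mod 35), not 25.

Neither direction holds.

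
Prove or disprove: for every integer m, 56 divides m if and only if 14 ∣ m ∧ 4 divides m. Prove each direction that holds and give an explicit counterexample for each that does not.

[⇒] If 56 ∣ m, write m = 56q. Since 56 = 4·14, m = 14·(4q), so 14 ∣ m; and since 56 = 14·4, m = 4·(14q), so 4 ∣ m.

[⇐] This fails: take m = 28. Both 14 ∣ 28 and 4 ∣ 28, yet 28 is not a multiple of 56 (since 28 = 0·56 + 28), so 56 ∤ 28.

Not equivalent: only (⇒) holds.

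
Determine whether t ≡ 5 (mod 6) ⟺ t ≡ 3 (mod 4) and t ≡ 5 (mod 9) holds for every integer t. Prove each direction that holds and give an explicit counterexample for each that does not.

[⇒] This fails: t = 35 gives 35 ≡ 5 (mod 6) but 35 ≡ 8 (mod 9), so the conjunction on the right does not hold.

[⇐] Conversely, if t ≡ 3 (mod 4) and t ≡ 5 (mod 9), then by the Chinese remainder theorem t ≡ 23 (mod 36). Since 23 ≡ 5 (mod 6) and 6 ∣ 36, we get t ≡ 5 (mod 6).

Only the converse holds.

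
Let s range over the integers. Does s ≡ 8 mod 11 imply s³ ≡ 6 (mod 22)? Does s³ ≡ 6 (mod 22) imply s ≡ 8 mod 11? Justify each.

(⟸) The residues r modulo 22 with r³ ≡ 6 (mod 22) are exactly {8}, and each is ≡ 8 (mod 11).

(⟹) This fails: take s = 19. Then 19 ≡ 8 (mod 11), but 19³ = 6859 ≡ 17 (mod 22), not 6.

The forward direction fails; the converse holds.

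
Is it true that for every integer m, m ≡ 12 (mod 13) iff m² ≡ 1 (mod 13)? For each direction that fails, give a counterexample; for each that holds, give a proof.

(⟸) This fails: take m = 1. Then 1² = 1 ≡ 1 (mod 13), yet 1 ≡ 1 (mod 13), not 12.

(⟹) Suppose m ≡ 12 (mod 13). Write m = 13j + 12. Then (13j + 12)² = 169j² + 312j + 144 = 13(13j² + 24j + 11) + 1, so m² ≡ 1 (mod 13).

Only the forward implication holds.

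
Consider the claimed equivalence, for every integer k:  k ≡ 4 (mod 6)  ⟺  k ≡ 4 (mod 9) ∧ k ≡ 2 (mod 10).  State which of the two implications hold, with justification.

The forward direction fails; the converse holds.

Converse. If k ≡ 4 (mod 9) and k ≡ 2 (mod 10), then by the Chinese remainder theorem k ≡ 22 (mod 90). Since 22 ≡ 4 (mod 6) and 6 ∣ 90, we get k ≡ 4 (mod 6).

Forward direction. This fails: k = 64 gives 64 ≡ 4 (mod 6) but 64 ≡ 1 (mod 9), so the conjunction on the right does not hold.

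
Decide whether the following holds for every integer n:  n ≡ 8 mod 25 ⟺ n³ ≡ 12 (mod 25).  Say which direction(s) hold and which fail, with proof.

Both directions hold.

Forward direction. Suppose n ≡ 8 mod 25. Write n = 25j + 8. Then (25j + 8)³ = 15625j³ + 15000j² + 4800j + 512 = 25(625j³ + 600j² + 192j + 20) + 12, so n³ ≡ 12 (mod 25).

Converse. Suppose n³ ≡ 12 (mod 25). The only residue r in {0, …, 24} with r³ ≡ 12 (mod 25) is r = 8, so n ≡ 8 (mod 25).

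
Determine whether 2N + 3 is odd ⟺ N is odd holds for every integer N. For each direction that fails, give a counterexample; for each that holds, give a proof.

[⇐] Suppose N is odd. Since 2 is even, 2N is even for every N, so 2N + 3 has the same parity as 3, which is odd. Hence 2N + 3 is odd.

[⇒] This fails: take N = 4. Then 2N + 3 = 11, which is odd, yet N = 4 is even, not odd.

(⇒) fails; (⇐) holds.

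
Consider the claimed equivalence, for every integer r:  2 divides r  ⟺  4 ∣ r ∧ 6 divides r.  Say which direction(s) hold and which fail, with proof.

Only the converse holds.

(→) This fails: take r = 2. Certainly 2 ∣ 2, but 4 ∤ 2.

(←) Suppose 4 ∣ r and 6 ∣ r. Any common multiple of 4 and 6 is a multiple of their lcm; here lcm(4, 6) = 4·6/gcd(4, 6) = 24/2 = 12, so 12 ∣ r. Since 2 ∣ 12, it follows that 2 ∣ r.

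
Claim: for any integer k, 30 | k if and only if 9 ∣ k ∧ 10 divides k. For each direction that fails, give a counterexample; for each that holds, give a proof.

[⇒] This fails: take k = 30. Certainly 30 ∣ 30, but 9 ∤ 30.

[⇐] Suppose 9 ∣ k and 10 ∣ k. Any common multiple of 9 and 10 is a multiple of their lcm; here gcd(9, 10) = 1, so lcm(9, 10) = 9·10 = 90, so 90 ∣ k. Since 30 ∣ 90, it follows that 30 ∣ k.

(⇒) fails; (⇐) holds.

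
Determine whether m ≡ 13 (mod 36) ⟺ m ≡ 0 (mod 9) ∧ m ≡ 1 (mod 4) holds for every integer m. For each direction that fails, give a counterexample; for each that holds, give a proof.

Forward direction. This fails: m = 13 gives 13 ≡ 13 (mod 36) but 13 ≡ 4 (mod 9), so the conjunction on the right does not hold.

Converse. This fails: m = 9 satisfies both congruences on the right (9 ≡ 0 mod 9 and 9 ≡ 1 mod 4) yet 9 ≡ 9 (mod 36), not 13.

(⇒) fails and (⇐) fails.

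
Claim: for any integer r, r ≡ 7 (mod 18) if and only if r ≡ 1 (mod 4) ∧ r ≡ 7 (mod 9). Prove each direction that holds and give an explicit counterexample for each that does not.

(⇒) fails; (⇐) holds.

[⇒] This fails: r = 7 gives 7 ≡ 7 (mod 18) but 7 ≡ 3 (mod 4), so the conjunction on the right does not hold.

[⇐] Conversely, if r ≡ 1 (mod 4) and r ≡ 7 (mod 9), then by the Chinese remainder theorem r ≡ 25 (mod 36). Since 25 ≡ 7 (mod 18) and 18 ∣ 36, we get r ≡ 7 (mod 18).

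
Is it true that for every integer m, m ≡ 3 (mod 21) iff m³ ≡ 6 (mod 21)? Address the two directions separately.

(⟹) Suppose m ≡ 3 (mod 21). Write m = 21j + 3. Then (21j + 3)³ = 9261j³ + 3969j² + 567j + 27 = 21(441j³ + 189j² + 27j + 1) + 6, so m³ ≡ 6 (mod 21).

(⟸) This fails: take m = 6. Then 6³ = 216 ≡ 6 (mod 21), yet 6 ≡ 6 (mod 21), not 3.

The forward direction holds; the converse fails.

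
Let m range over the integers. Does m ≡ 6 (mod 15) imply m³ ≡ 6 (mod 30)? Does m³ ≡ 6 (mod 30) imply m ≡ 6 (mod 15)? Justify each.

The forward direction fails; the converse holds.

(⟹) This fails: take m = 21. Then 21 ≡ 6 (mod 15), but 21³ = 9261 ≡ 21 (mod 30), not 6.

(⟸) Conversely, the residues r modulo 30 with r³ ≡ 6 (mod 30) are exactly {6}, and each is ≡ 6 (mod 15).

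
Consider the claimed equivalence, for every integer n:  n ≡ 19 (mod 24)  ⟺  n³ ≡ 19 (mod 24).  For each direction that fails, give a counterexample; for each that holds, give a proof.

[⇒] Suppose n ≡ 19 (mod 24). Write n = 24j + 19. Then (24j + 19)³ = 13824j³ + 32832j² + 25992j + 6859 = 24(576j³ + 1368j² + 1083j + 285) + 19, so n³ ≡ 19 (mod 24).

[⇐] Conversely, suppose n³ ≡ 19 (mod 24). The only residue r in {0, …, 23} with r³ ≡ 19 (mod 24) is r = 19, so n ≡ 19 (mod 24).

Both directions hold.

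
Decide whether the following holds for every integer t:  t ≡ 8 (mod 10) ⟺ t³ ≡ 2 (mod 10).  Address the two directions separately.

(⟸) Suppose t³ ≡ 2 (mod 10). The only residue r in {0, …, 9} with r³ ≡ 2 (mod 10) is r = 8, so t ≡ 8 (mod 10).

(⟹) Suppose t ≡ 8 (mod 10). Write t = 10j + 8. Then (10j + 8)³ = 1000j³ + 2400j² + 1920j + 512 = 10(100j³ + 240j² + 192j + 51) + 2, so t³ ≡ 2 (mod 10).

Both directions hold.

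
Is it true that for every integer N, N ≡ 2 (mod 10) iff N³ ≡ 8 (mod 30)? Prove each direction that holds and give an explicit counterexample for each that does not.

Not equivalent: only (⇐) holds.

(⇐) The residues r modulo 30 with r³ ≡ 8 (mod 30) are exactly {2}, and each is ≡ 2 (mod 10).

(⇒) This fails: take N = 12. Then 12 ≡ 2 (mod 10), but 12³ = 1728 ≡ 18 (mod 30), not 8.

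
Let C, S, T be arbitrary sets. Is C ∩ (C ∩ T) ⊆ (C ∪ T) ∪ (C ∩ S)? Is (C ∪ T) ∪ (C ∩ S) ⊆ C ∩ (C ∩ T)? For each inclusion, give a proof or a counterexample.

Only the forward inclusion holds.

(⊇) This inclusion fails. Take C = {1}, S = ∅, T = ∅; then 1 ∈ (C ∪ T) ∪ (C ∩ S) but 1 ∉ C ∩ (C ∩ T).

(⊆) Let x ∈ C ∩ (C ∩ T). Then either x ∈ C ∩ T and x ∉ S; or x ∈ C ∩ S ∩ T. In each case x ∈ (C ∪ T) ∪ (C ∩ S), so C ∩ (C ∩ T) ⊆ (C ∪ T) ∪ (C ∩ S).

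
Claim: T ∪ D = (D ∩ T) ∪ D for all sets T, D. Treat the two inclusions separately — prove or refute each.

(⟸) Let x ∈ (D ∩ T) ∪ D. Then either x ∈ D and x ∉ T; or x ∈ T ∩ D. In each case x ∈ T ∪ D, so (D ∩ T) ∪ D ⊆ T ∪ D.

(⟹) This inclusion fails. Take T = {1}, D = ∅; then 1 ∈ T ∪ D but 1 ∉ (D ∩ T) ∪ D.

The sets are not equal: only the reverse inclusion holds.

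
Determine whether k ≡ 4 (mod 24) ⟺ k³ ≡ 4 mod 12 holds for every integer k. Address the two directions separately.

(⇒) Suppose k ≡ 4 (mod 24). Then k³ ≡ 4³ = 64 (mod 24), and since 12 ∣ 24, also k³ ≡ 4 (mod 12).

(⇐) This fails: take k = 10. Then 10³ = 1000 ≡ 4 (mod 12), yet 10 ≡ 10 (mod 24), not 4.

Only the forward direction holds.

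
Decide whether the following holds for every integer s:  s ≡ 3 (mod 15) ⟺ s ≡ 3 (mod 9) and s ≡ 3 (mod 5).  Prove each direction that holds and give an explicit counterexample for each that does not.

Not equivalent: only (⇐) holds.

(⇒) This fails: s = 33 gives 33 ≡ 3 (mod 15) but 33 ≡ 6 (mod 9), so the conjunction on the right does not hold.

(⇐) Conversely, if s ≡ 3 (mod 9) and s ≡ 3 (mod 5), then by the Chinese remainder theorem s ≡ 3 (mod 45). Since 3 ≡ 3 (mod 15) and 15 ∣ 45, we get s ≡ 3 (mod 15).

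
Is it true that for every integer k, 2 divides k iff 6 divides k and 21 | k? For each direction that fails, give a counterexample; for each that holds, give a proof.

Not equivalent: only (⇐) holds.

(⇐) Suppose 6 ∣ k and 21 ∣ k. Any common multiple of 6 and 21 is a multiple of their lcm; here lcm(6, 21) = 6·21/gcd(6, 21) = 126/3 = 42, so 42 ∣ k. Since 2 ∣ 42, it follows that 2 ∣ k.

(⇒) This fails: take k = 2. Certainly 2 ∣ 2, but 6 ∤ 2.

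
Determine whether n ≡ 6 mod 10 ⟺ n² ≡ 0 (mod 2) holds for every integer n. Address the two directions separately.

[⇒] Suppose n ≡ 6 (mod 10). Then n² ≡ 6² = 36 (mod 10), and since 2 ∣ 10, also n² ≡ 0 (mod 2).

[⇐] This fails: take n = 0. Then 0² = 0 ≡ 0 (mod 2), yet 0 ≡ 0 (mod 10), not 6.

Only the forward direction holds.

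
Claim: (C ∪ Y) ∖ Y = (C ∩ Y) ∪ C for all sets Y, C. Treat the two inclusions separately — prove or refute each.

(⊆) Let x ∈ (C ∪ Y) ∖ Y. Then x ∈ C and x ∉ Y, from which x ∈ (C ∩ Y) ∪ C.

(⊇) This inclusion fails. Take Y = {1}, C = {1}; then 1 ∈ (C ∩ Y) ∪ C but 1 ∉ (C ∪ Y) ∖ Y.

Only the forward inclusion holds.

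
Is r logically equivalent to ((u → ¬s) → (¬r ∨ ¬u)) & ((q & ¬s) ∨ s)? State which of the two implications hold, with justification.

(⇒) fails and (⇐) fails.

(⇒) This fails. Under r = T, s = F, u = F, q = F, the left side is true but the right side is false.

(⇐) This fails. Under r = F, s = T, u = F, q = F, the left side is false but the right side is true.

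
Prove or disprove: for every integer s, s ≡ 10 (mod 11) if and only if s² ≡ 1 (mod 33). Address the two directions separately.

Both directions fail.

[⇒] This fails: take s = 21. Then 21 ≡ 10 (mod 11), but 21² = 441 ≡ 12 (mod 33), not 1.

[⇐] This fails: take s = 1. Then 1² = 1 ≡ 1 (mod 33), yet 1 ≡ 1 (mod 11), not 10.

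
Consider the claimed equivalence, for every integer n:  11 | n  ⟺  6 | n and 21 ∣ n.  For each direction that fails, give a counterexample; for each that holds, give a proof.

(→) This fails: take n = 11. Certainly 11 ∣ 11, but 6 ∤ 11.

(←) This fails: take n = 42. Both 6 ∣ 42 and 21 ∣ 42, yet 42 is not a multiple of 11 (since 42 = 3·11 + 9), so 11 ∤ 42.

Both directions fail.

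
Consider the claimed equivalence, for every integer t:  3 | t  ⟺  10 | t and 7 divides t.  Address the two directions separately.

(⇒) This fails: take t = 3. Certainly 3 ∣ 3, but 10 ∤ 3.

(⇐) This fails: take t = 70. Both 10 ∣ 70 and 7 ∣ 70, yet 70 is not a multiple of 3 (since 70 = 23·3 + 1), so 3 ∤ 70.

(⇒) fails and (⇐) fails.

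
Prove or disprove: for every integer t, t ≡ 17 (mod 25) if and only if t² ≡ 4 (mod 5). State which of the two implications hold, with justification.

(⟹) Suppose t ≡ 17 (mod 25). Then t² ≡ 17² = 289 (mod 25), and since 5 ∣ 25, also t² ≡ 4 (mod 5).

(⟸) This fails: take t = 2. Then 2² = 4 ≡ 4 (mod 5), yet 2 ≡ 2 (mod 25), not 17.

Not equivalent: only (⇒) holds.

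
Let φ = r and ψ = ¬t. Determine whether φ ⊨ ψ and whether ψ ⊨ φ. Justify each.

(⇒) This fails. Under t = T, r = T, the left side is true but the right side is false.

(⇐) This fails. Under t = F, r = F, the left side is false but the right side is true.

Neither implication holds.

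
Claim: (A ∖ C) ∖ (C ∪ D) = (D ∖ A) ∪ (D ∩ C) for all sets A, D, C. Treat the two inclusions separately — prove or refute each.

(⊆) This inclusion fails. Take A = {1}, D = ∅, C = ∅; then 1 ∈ (A ∖ C) ∖ (C ∪ D) but 1 ∉ (D ∖ A) ∪ (D ∩ C).

(⊇) This inclusion fails. Take A = ∅, D = {1}, C = ∅; then 1 ∈ (D ∖ A) ∪ (D ∩ C) but 1 ∉ (A ∖ C) ∖ (C ∪ D).

Neither inclusion holds.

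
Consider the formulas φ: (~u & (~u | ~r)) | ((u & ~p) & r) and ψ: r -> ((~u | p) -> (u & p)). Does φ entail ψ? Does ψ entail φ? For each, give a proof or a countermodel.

(⇒) This fails. Under p = F, r = T, u = F, the left side is true but the right side is false.

(⇐) This fails. Under p = F, r = F, u = T, the left side is false but the right side is true.

Neither direction holds.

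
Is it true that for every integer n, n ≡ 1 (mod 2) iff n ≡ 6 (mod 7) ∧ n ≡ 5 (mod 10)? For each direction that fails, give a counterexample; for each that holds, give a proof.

(⇐) If n ≡ 6 (mod 7) and n ≡ 5 (mod 10), then by the Chinese remainder theorem n ≡ 55 (mod 70). Since 55 ≡ 1 (mod 2) and 2 ∣ 70, we get n ≡ 1 (mod 2).

(⇒) This fails: n = 1 gives 1 ≡ 1 (mod 2) but 1 ≡ 1 (mod 7), so the conjunction on the right does not hold.

Only the reverse direction holds.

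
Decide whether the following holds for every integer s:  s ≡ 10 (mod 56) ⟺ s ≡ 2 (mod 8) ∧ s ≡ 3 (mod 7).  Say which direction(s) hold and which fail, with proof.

Both directions hold; the statement is true.

[⇒] Suppose s ≡ 10 (mod 56); write s = 56j + 10. Since 8 ∣ 56, reducing mod 8 gives s ≡ 10 ≡ 2 (mod 8); since 7 ∣ 56, reducing mod 7 gives s ≡ 10 ≡ 3 (mod 7).

[⇐] Conversely, if s ≡ 2 (mod 8) and s ≡ 3 (mod 7), then by the Chinese remainder theorem s ≡ 10 (mod 56). This is exactly s ≡ 10 (mod 56).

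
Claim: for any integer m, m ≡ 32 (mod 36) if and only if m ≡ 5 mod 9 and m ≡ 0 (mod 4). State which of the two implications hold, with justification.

Equivalent; both directions hold.

[⇐] If m ≡ 5 (mod 9) and m ≡ 0 (mod 4), then by the Chinese remainder theorem m ≡ 32 (mod 36). This is exactly m ≡ 32 (mod 36).

[⇒] Suppose m ≡ 32 (mod 36); write m = 36j + 32. Since 9 ∣ 36, reducing mod 9 gives m ≡ 32 ≡ 5 (mod 9); since 4 ∣ 36, reducing mod 4 gives m ≡ 32 ≡ 0 (mod 4).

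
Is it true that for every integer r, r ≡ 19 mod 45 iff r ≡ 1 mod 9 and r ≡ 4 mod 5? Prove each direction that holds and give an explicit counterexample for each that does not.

Both directions hold.

(⇒) Suppose r ≡ 19 (mod 45); write r = 45j + 19. Since 9 ∣ 45, reducing mod 9 gives r ≡ 19 ≡ 1 (mod 9); since 5 ∣ 45, reducing mod 5 gives r ≡ 19 ≡ 4 (mod 5).

(⇐) Conversely, if r ≡ 1 (mod 9) and r ≡ 4 (mod 5), then by the Chinese remainder theorem r ≡ 19 (mod 45). This is exactly r ≡ 19 (mod 45).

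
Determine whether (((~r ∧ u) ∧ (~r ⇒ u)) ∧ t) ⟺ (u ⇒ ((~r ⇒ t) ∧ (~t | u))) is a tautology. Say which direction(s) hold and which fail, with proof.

(⇒) holds; (⇐) fails.

(→) Assume the antecedent. If t is true, u ⇒ ((~r ⇒ t) ∧ (~t | u)) reduces to true regardless of the other variables. If t is false, the antecedent cannot hold. Either way u ⇒ ((~r ⇒ t) ∧ (~t | u)) holds.

(←) This fails. Under t = F, u = F, r = F, the left side is false but the right side is true.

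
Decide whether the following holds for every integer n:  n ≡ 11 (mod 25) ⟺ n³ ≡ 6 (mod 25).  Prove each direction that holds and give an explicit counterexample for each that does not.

(⟸) Suppose n³ ≡ 6 (mod 25). The only residue r in {0, …, 24} with r³ ≡ 6 (mod 25) is r = 11, so n ≡ 11 (mod 25).

(⟹) Suppose n ≡ 11 (mod 25). Write n = 25j + 11. Then (25j + 11)³ = 15625j³ + 20625j² + 9075j + 1331 = 25(625j³ + 825j² + 363j + 53) + 6, so n³ ≡ 6 (mod 25).

Equivalent; both directions hold.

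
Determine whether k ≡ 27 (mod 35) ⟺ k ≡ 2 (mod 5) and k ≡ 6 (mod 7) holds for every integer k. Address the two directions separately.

(⟹) Suppose k ≡ 27 (mod 35); write k = 35j + 27. Since 5 ∣ 35, reducing mod 5 gives k ≡ 27 ≡ 2 (mod 5); since 7 ∣ 35, reducing mod 7 gives k ≡ 27 ≡ 6 (mod 7).

(⟸) Conversely, if k ≡ 2 (mod 5) and k ≡ 6 (mod 7), then by the Chinese remainder theorem k ≡ 27 (mod 35). This is exactly k ≡ 27 (mod 35).

The biconditional holds.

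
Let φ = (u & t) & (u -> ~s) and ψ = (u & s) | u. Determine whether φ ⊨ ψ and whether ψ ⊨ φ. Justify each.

Not equivalent: only (⇒) holds.

[⇒] Assume the antecedent. If t is true, the antecedent forces (t = T, s = F, u = T), and (u & s) | u holds there. If t is false, the antecedent cannot hold. Either way (u & s) | u holds.

[⇐] This fails. Under t = F, s = F, u = T, the left side is false but the right side is true.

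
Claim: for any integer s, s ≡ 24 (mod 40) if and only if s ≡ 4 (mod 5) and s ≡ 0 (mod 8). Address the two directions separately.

Both directions hold; the statement is true.

(←) If s ≡ 4 (mod 5) and s ≡ 0 (mod 8), then by the Chinese remainder theorem s ≡ 24 (mod 40). This is exactly s ≡ 24 (mod 40).

(→) Suppose s ≡ 24 (mod 40); write s = 40j + 24. Since 5 ∣ 40, reducing mod 5 gives s ≡ 24 ≡ 4 (mod 5); since 8 ∣ 40, reducing mod 8 gives s ≡ 24 ≡ 0 (mod 8).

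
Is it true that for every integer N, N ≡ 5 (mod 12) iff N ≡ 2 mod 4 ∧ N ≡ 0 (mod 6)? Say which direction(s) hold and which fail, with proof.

[⇒] This fails: N = 5 gives 5 ≡ 5 (mod 12) but 5 ≡ 1 (mod 4), so the conjunction on the right does not hold.

[⇐] This fails: N = 6 satisfies both congruences on the right (6 ≡ 2 mod 4 and 6 ≡ 0 mod 6) yet 6 ≡ 6 (mod 12), not 5.

(⇒) fails and (⇐) fails.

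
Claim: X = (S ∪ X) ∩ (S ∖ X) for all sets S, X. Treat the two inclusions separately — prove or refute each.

Forward inclusion. This inclusion fails. Take S = ∅, X = {1}; then 1 ∈ X but 1 ∉ (S ∪ X) ∩ (S ∖ X).

Reverse inclusion. This inclusion fails. Take S = {1}, X = ∅; then 1 ∈ (S ∪ X) ∩ (S ∖ X) but 1 ∉ X.

Both inclusions fail.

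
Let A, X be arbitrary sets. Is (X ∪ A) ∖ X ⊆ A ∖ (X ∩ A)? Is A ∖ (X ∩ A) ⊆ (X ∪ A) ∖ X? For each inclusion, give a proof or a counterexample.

Forward inclusion. Let x ∈ (X ∪ A) ∖ X. Then x ∈ A and x ∉ X, from which x ∈ A ∖ (X ∩ A).

Reverse inclusion. Let x ∈ A ∖ (X ∩ A). Then x ∈ A and x ∉ X, from which x ∈ (X ∪ A) ∖ X.

The two sets are equal.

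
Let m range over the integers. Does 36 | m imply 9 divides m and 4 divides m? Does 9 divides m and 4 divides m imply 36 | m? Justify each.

Both implications hold.

(→) If 36 ∣ m, write m = 36q. Since 36 = 4·9, m = 9·(4q), so 9 ∣ m; and since 36 = 9·4, m = 4·(9q), so 4 ∣ m.

(←) Suppose 9 ∣ m and 4 ∣ m. Any common multiple of 9 and 4 is a multiple of their lcm; here gcd(9, 4) = 1, so lcm(9, 4) = 9·4 = 36, so 36 ∣ m.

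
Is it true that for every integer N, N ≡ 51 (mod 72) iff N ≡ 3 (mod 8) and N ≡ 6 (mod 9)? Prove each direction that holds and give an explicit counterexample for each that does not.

Both directions hold; the statement is true.

(⟹) Suppose N ≡ 51 (mod 72); write N = 72j + 51. Since 8 ∣ 72, reducing mod 8 gives N ≡ 51 ≡ 3 (mod 8); since 9 ∣ 72, reducing mod 9 gives N ≡ 51 ≡ 6 (mod 9).

(⟸) Conversely, if N ≡ 3 (mod 8) and N ≡ 6 (mod 9), then by the Chinese remainder theorem N ≡ 51 (mod 72). This is exactly N ≡ 51 (mod 72).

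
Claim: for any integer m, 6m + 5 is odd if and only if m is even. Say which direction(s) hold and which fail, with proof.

(⇒) This fails: take m = 1. Then 6m + 5 = 11, which is odd, yet m = 1 is odd, not even.

(⇐) Suppose m is even. Since 6 is even, 6m is even for every m, so 6m + 5 has the same parity as 5, which is odd. Hence 6m + 5 is odd.

The forward direction fails; the converse holds.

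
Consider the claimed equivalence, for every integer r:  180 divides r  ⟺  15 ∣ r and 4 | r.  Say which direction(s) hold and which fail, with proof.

(⇒) If 180 ∣ r, write r = 180q. Since 180 = 12·15, r = 15·(12q), so 15 ∣ r; and since 180 = 45·4, r = 4·(45q), so 4 ∣ r.

(⇐) This fails: take r = 60. Both 15 ∣ 60 and 4 ∣ 60, yet 60 is not a multiple of 180 (since 60 = 0·180 + 60), so 180 ∤ 60.

Only the forward direction holds.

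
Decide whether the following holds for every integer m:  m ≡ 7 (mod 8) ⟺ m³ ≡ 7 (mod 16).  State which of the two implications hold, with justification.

[⇒] This fails: take m = 15. Then 15 ≡ 7 (mod 8), but 15³ = 3375 ≡ 15 (mod 16), not 7.

[⇐] Conversely, the residues r modulo 16 with r³ ≡ 7 (mod 16) are exactly {7}, and each is ≡ 7 (mod 8).

Not equivalent: only (⇐) holds.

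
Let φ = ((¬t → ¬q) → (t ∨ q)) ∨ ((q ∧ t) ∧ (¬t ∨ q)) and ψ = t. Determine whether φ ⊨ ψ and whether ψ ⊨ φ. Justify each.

The forward direction fails; the converse holds.

(⇒) This fails. Under q = T, t = F, the left side is true but the right side is false.

(⇐) Assume the antecedent. If q is true, the consequent reduces to true regardless of the other variables. If q is false, the antecedent forces (q = F, t = T), and the consequent holds there. Either way the consequent holds.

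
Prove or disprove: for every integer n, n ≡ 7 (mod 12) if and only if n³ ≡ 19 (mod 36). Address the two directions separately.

(⟸) The residues r modulo 36 with r³ ≡ 19 (mod 36) are exactly {7, 19, 31}, and each is ≡ 7 (mod 12).

(⟹) Suppose n ≡ 7 (mod 12). Working modulo 36, n ∈ {7, 19, 31}; for each such r, r³ ≡ 19 (mod 36).

The biconditional holds.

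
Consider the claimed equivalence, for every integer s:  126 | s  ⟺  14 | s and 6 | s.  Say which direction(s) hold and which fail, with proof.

Only the forward direction holds.

(⇒) If 126 ∣ s, write s = 126q. Since 126 = 9·14, s = 14·(9q), so 14 ∣ s; and since 126 = 21·6, s = 6·(21q), so 6 ∣ s.

(⇐) This fails: take s = 42. Both 14 ∣ 42 and 6 ∣ 42, yet 42 is not a multiple of 126 (since 42 = 0·126 + 42), so 126 ∤ 42.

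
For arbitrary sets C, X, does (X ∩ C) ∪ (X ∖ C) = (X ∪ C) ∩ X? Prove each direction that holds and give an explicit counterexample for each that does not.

Both inclusions hold.

(⊇) Let x ∈ (X ∪ C) ∩ X. Then either x ∈ X and x ∉ C; or x ∈ C ∩ X. In each case x ∈ (X ∩ C) ∪ (X ∖ C), so (X ∪ C) ∩ X ⊆ (X ∩ C) ∪ (X ∖ C).

(⊆) Let x ∈ (X ∩ C) ∪ (X ∖ C). Then either x ∈ X and x ∉ C; or x ∈ C ∩ X. In each case x ∈ (X ∪ C) ∩ X, so (X ∩ C) ∪ (X ∖ C) ⊆ (X ∪ C) ∩ X.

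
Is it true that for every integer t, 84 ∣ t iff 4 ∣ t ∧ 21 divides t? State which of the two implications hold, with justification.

Equivalent; both directions hold.

(⟹) If 84 ∣ t, write t = 84q. Since 84 = 21·4, t = 4·(21q), so 4 ∣ t; and since 84 = 4·21, t = 21·(4q), so 21 ∣ t.

(⟸) Suppose 4 ∣ t and 21 ∣ t. Any common multiple of 4 and 21 is a multiple of their lcm; here gcd(4, 21) = 1, so lcm(4, 21) = 4·21 = 84, so 84 ∣ t.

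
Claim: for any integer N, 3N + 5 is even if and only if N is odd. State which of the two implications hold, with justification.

(⇒) Suppose 3N + 5 is even. Since 3 is odd, 3N and N have the same parity, so 3N + 5 ≡ N + 5 (mod 2). As 5 is odd, 3N + 5 is even exactly when N is odd. Thus N is odd.

(⇐) Conversely, suppose N is odd; write N = 2j + 1. Then 3N + 5 = 3·(2j + 1) + 5 = 2·3j + 8, which is even.

The biconditional holds.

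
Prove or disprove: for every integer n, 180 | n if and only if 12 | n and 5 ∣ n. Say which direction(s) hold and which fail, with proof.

(⇒) holds; (⇐) fails.

(⇒) If 180 ∣ n, write n = 180q. Since 180 = 15·12, n = 12·(15q), so 12 ∣ n; and since 180 = 36·5, n = 5·(36q), so 5 ∣ n.

(⇐) This fails: take n = 60. Both 12 ∣ 60 and 5 ∣ 60, yet 60 is not a multiple of 180 (since 60 = 0·180 + 60), so 180 ∤ 60.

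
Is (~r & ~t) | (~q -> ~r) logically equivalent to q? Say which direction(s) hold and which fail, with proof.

[⇒] This fails. Under t = F, r = F, q = F, the left side is true but the right side is false.

[⇐] Assume the antecedent. If t is true, the antecedent forces (t = T, r = F, q = T) or (t = T, r = T, q = T), and (~r & ~t) | (~q -> ~r) holds there. If t is false, the antecedent forces (t = F, r = F, q = T) or (t = F, r = T, q = T), and (~r & ~t) | (~q -> ~r) holds there. Either way (~r & ~t) | (~q -> ~r) holds.

(⇒) fails; (⇐) holds.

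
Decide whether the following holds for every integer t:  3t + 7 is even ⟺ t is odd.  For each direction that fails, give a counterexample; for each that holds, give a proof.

[⇒] Suppose 3t + 7 is even. Since 3 is odd, 3t and t have the same parity, so 3t + 7 ≡ t + 7 (mod 2). As 7 is odd, 3t + 7 is even exactly when t is odd. Thus t is odd.

[⇐] Conversely, suppose t is odd; write t = 2j + 1. Then 3t + 7 = 3·(2j + 1) + 7 = 2·3j + 10, which is even.

The biconditional holds.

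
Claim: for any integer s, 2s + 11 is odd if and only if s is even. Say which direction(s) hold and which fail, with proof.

The forward direction fails; the converse holds.

(⟹) This fails: take s = 5. Then 2s + 11 = 21, which is odd, yet s = 5 is odd, not even.

(⟸) Suppose s is even. Since 2 is even, 2s is even for every s, so 2s + 11 has the same parity as 11, which is odd. Hence 2s + 11 is odd.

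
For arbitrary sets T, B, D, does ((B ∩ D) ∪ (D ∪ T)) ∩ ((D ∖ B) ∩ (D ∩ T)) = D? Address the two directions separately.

Forward inclusion. Let x ∈ ((B ∩ D) ∪ (D ∪ T)) ∩ ((D ∖ B) ∩ (D ∩ T)). Then x ∈ T ∩ D and x ∉ B, from which x ∈ D.

Reverse inclusion. This inclusion fails. Take T = ∅, B = ∅, D = {1}; then 1 ∈ D but 1 ∉ ((B ∩ D) ∪ (D ∪ T)) ∩ ((D ∖ B) ∩ (D ∩ T)).

(⊆) holds; (⊇) fails.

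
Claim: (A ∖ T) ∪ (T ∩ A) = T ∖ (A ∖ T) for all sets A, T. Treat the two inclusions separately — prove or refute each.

(⊆) fails and (⊇) fails.

(⟹) This inclusion fails. Take A = {1}, T = ∅; then 1 ∈ (A ∖ T) ∪ (T ∩ A) but 1 ∉ T ∖ (A ∖ T).

(⟸) This inclusion fails. Take A = ∅, T = {1}; then 1 ∈ T ∖ (A ∖ T) but 1 ∉ (A ∖ T) ∪ (T ∩ A).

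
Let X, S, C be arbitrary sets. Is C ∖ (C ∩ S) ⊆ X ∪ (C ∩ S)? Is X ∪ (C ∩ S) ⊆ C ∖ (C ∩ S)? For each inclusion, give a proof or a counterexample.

Forward inclusion. This inclusion fails. Take X = ∅, S = ∅, C = {1}; then 1 ∈ C ∖ (C ∩ S) but 1 ∉ X ∪ (C ∩ S).

Reverse inclusion. This inclusion fails. Take X = {1}, S = ∅, C = ∅; then 1 ∈ X ∪ (C ∩ S) but 1 ∉ C ∖ (C ∩ S).

Both inclusions fail.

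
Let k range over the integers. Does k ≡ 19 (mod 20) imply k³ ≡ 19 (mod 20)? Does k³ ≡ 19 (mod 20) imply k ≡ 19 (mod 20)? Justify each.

Equivalent; both directions hold.

(⟹) Suppose k ≡ 19 (mod 20). Write k = 20j + 19. Then (20j + 19)³ = 8000j³ + 22800j² + 21660j + 6859 = 20(400j³ + 1140j² + 1083j + 342) + 19, so k³ ≡ 19 (mod 20).

(⟸) Conversely, suppose k³ ≡ 19 (mod 20). The only residue r in {0, …, 19} with r³ ≡ 19 (mod 20) is r = 19, so k ≡ 19 (mod 20).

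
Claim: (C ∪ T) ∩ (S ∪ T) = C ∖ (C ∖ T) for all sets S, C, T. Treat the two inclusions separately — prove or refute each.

(⊆) fails; (⊇) holds.

Forward inclusion. This inclusion fails. Take S = {1}, C = {1}, T = ∅; then 1 ∈ (C ∪ T) ∩ (S ∪ T) but 1 ∉ C ∖ (C ∖ T).

Reverse inclusion. Let x ∈ C ∖ (C ∖ T). Then either x ∈ C ∩ T and x ∉ S; or x ∈ S ∩ C ∩ T. In each case x ∈ (C ∪ T) ∩ (S ∪ T), so C ∖ (C ∖ T) ⊆ (C ∪ T) ∩ (S ∪ T).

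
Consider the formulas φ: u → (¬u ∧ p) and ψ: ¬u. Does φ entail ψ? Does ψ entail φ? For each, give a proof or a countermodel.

[⇐] Assume the antecedent. If u is true, the antecedent cannot hold. If u is false, u → (¬u ∧ p) reduces to true regardless of the other variables. Either way u → (¬u ∧ p) holds.

[⇒] Assume the antecedent. If u is true, the antecedent cannot hold. If u is false, ¬u reduces to true regardless of the other variables. Either way ¬u holds.

Equivalent; both directions hold.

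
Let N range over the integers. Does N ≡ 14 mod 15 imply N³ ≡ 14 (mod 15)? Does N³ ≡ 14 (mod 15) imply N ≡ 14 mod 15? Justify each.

(→) Suppose N ≡ 14 mod 15. Write N = 15j + 14. Then (15j + 14)³ = 3375j³ + 9450j² + 8820j + 2744 = 15(225j³ + 630j² + 588j + 182) + 14, so N³ ≡ 14 (mod 15).

(←) Conversely, suppose N³ ≡ 14 (mod 15). The only residue r in {0, …, 14} with r³ ≡ 14 (mod 15) is r = 14, so N ≡ 14 (mod 15).

Both implications hold.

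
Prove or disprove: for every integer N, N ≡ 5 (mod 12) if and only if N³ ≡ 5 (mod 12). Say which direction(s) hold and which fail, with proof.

Both directions hold.

(⇐) Suppose N³ ≡ 5 (mod 12). The only residue r in {0, …, 11} with r³ ≡ 5 (mod 12) is r = 5, so N ≡ 5 (mod 12).

(⇒) Suppose N ≡ 5 (mod 12). Write N = 12j + 5. Then (12j + 5)³ = 1728j³ + 2160j² + 900j + 125 = 12(144j³ + 180j² + 75j + 10) + 5, so N³ ≡ 5 (mod 12).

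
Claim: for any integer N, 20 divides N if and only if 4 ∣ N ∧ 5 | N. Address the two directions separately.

Equivalent; both directions hold.

(⟹) If 20 ∣ N, write N = 20q. Since 20 = 5·4, N = 4·(5q), so 4 ∣ N; and since 20 = 4·5, N = 5·(4q), so 5 ∣ N.

(⟸) Suppose 4 ∣ N and 5 ∣ N. Any common multiple of 4 and 5 is a multiple of their lcm; here gcd(4, 5) = 1, so lcm(4, 5) = 4·5 = 20, so 20 ∣ N.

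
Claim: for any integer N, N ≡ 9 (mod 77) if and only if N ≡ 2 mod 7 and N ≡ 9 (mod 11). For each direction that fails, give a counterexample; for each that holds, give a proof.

Equivalent; both directions hold.

[⇒] Suppose N ≡ 9 (mod 77); write N = 77j + 9. Since 7 ∣ 77, reducing mod 7 gives N ≡ 9 ≡ 2 (mod 7); since 11 ∣ 77, reducing mod 11 gives N ≡ 9 (mod 11).

[⇐] Conversely, if N ≡ 2 (mod 7) and N ≡ 9 (mod 11), then by the Chinese remainder theorem N ≡ 9 (mod 77). This is exactly N ≡ 9 (mod 77).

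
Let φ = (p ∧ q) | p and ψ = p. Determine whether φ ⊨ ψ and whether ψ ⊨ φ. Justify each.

The biconditional holds.

[⇐] Assume the antecedent. If p is true, (p ∧ q) | p reduces to true regardless of the other variables. If p is false, the antecedent cannot hold. Either way (p ∧ q) | p holds.

[⇒] Assume the antecedent. If p is true, p reduces to true regardless of the other variables. If p is false, the antecedent cannot hold. Either way p holds.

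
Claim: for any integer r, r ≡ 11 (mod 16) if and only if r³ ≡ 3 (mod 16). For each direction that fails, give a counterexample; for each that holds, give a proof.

(→) Suppose r ≡ 11 (mod 16). Write r = 16j + 11. Then (16j + 11)³ = 4096j³ + 8448j² + 5808j + 1331 = 16(256j³ + 528j² + 363j + 83) + 3, so r³ ≡ 3 (mod 16).

(←) Conversely, suppose r³ ≡ 3 (mod 16). The only residue r in {0, …, 15} with r³ ≡ 3 (mod 16) is r = 11, so r ≡ 11 (mod 16).

The biconditional holds.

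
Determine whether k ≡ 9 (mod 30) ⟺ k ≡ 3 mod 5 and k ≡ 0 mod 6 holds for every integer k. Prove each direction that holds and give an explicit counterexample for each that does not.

Both directions fail.

(⇒) This fails: k = 9 gives 9 ≡ 9 (mod 30) but 9 ≡ 4 (mod 5), so the conjunction on the right does not hold.

(⇐) This fails: k = 18 satisfies both congruences on the right (18 ≡ 3 mod 5 and 18 ≡ 0 mod 6) yet 18 ≡ 18 (mod 30), not 9.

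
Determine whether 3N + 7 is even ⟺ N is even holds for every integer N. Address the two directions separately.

[⇒] This fails: N = 7 gives 3N + 7 = 28, which is even, but 7 is odd, not even.

[⇐] This also fails: N = 6 is even, but 3N + 7 = 25 is odd, not even.

(⇒) fails and (⇐) fails.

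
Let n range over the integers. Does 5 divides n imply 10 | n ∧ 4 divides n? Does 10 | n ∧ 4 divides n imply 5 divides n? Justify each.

(←) Suppose 10 ∣ n and 4 ∣ n. Any common multiple of 10 and 4 is a multiple of their lcm; here lcm(10, 4) = 10·4/gcd(10, 4) = 40/2 = 20, so 20 ∣ n. Since 5 ∣ 20, it follows that 5 ∣ n.

(→) This fails: take n = 5. Certainly 5 ∣ 5, but 10 ∤ 5.

(⇒) fails; (⇐) holds.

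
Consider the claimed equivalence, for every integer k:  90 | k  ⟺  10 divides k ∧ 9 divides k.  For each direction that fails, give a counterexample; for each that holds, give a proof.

Both directions hold; the statement is true.

(⇒) If 90 ∣ k, write k = 90q. Since 90 = 9·10, k = 10·(9q), so 10 ∣ k; and since 90 = 10·9, k = 9·(10q), so 9 ∣ k.

(⇐) Suppose 10 ∣ k and 9 ∣ k. Any common multiple of 10 and 9 is a multiple of their lcm; here gcd(10, 9) = 1, so lcm(10, 9) = 10·9 = 90, so 90 ∣ k.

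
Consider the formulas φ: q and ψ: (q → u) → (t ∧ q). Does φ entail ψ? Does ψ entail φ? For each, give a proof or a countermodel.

Only the converse holds.

(⇐) Assume the antecedent. If u is true, the antecedent forces (u = T, t = T, q = T), and q holds there. If u is false, the antecedent forces (u = F, t = F, q = T) or (u = F, t = T, q = T), and q holds there. Either way q holds.

(⇒) This fails. Under u = T, t = F, q = T, the left side is true but the right side is false.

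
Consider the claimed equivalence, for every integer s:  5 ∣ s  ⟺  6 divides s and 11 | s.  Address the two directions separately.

(→) This fails: take s = 5. Certainly 5 ∣ 5, but 6 ∤ 5.

(←) This fails: take s = 66. Both 6 ∣ 66 and 11 ∣ 66, yet 66 is not a multiple of 5 (since 66 = 13·5 + 1), so 5 ∤ 66.

Neither implication holds.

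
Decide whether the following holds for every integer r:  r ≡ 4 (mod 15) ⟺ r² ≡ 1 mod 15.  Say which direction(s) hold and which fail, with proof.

The forward direction holds; the converse fails.

(⟹) Suppose r ≡ 4 (mod 15). Write r = 15j + 4. Then (15j + 4)² = 225j² + 120j + 16 = 15(15j² + 8j + 1) + 1, so r² ≡ 1 (mod 15).

(⟸) This fails: take r = 1. Then 1² = 1 ≡ 1 (mod 15), yet 1 ≡ 1 (mod 15), not 4.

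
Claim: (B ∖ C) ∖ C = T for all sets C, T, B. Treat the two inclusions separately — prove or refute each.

(⟹) This inclusion fails. Take C = ∅, T = ∅, B = {1}; then 1 ∈ (B ∖ C) ∖ C but 1 ∉ T.

(⟸) This inclusion fails. Take C = ∅, T = {1}, B = ∅; then 1 ∈ T but 1 ∉ (B ∖ C) ∖ C.

Neither inclusion holds.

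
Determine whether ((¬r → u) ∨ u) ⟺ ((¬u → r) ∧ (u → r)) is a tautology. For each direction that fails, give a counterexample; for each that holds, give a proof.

Only the converse holds.

[⇒] This fails. Under u = T, r = F, the left side is true but the right side is false.

[⇐] Assume the antecedent. If u is true, (¬r → u) ∨ u reduces to true regardless of the other variables. If u is false, the antecedent forces (u = F, r = T), and (¬r → u) ∨ u holds there. Either way (¬r → u) ∨ u holds.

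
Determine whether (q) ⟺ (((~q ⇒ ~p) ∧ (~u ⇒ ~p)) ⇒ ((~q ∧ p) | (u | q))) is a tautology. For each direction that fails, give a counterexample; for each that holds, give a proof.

Only the forward direction holds.

(→) Assume the antecedent. If u is true, the consequent reduces to true regardless of the other variables. If u is false, the antecedent forces (u = F, p = F, q = T) or (u = F, p = T, q = T), and the consequent holds there. Either way the consequent holds.

(←) This fails. Under u = T, p = F, q = F, the left side is false but the right side is true.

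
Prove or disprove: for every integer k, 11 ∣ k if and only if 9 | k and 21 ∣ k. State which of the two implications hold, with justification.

(⟹) This fails: take k = 11. Certainly 11 ∣ 11, but 9 ∤ 11.

(⟸) This fails: take k = 63. Both 9 ∣ 63 and 21 ∣ 63, yet 63 is not a multiple of 11 (since 63 = 5·11 + 8), so 11 ∤ 63.

Neither direction holds.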